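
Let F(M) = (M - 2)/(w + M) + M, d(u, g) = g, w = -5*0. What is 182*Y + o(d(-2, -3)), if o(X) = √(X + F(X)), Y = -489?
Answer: -88998 + I*√39/3 ≈ -88998.0 + 2.0817*I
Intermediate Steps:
w = 0
F(M) = M + (-2 + M)/M (F(M) = (M - 2)/(0 + M) + M = (-2 + M)/M + M = M + (-2 + M)/M)
o(X) = √(1 - 2/X + 2*X) (o(X) = √(X + (1 + X - 2/X)) = √(1 - 2/X + 2*X))
182*Y + o(d(-2, -3)) = 182*(-489) + √(1 - 2/(-3) + 2*(-3)) = -88998 + √(1 - 2*(-⅓) - 6) = -88998 + √(1 + ⅔ - 6) = -88998 + √(-13/3) = -88998 + I*√39/3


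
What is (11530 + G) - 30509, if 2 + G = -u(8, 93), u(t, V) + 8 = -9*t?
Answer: -18901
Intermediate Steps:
u(t, V) = -8 - 9*t
G = 78 (G = -2 - (-8 - 9*8) = -2 - (-8 - 72) = -2 - 1*(-80) = -2 + 80 = 78)
(11530 + G) - 30509 = (11530 + 78) - 30509 = 11608 - 30509 = -18901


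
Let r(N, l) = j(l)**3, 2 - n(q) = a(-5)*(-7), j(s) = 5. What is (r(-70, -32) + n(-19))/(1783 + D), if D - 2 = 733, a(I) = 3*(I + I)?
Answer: -83/2518 ≈ -0.032963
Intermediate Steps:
a(I) = 6*I (a(I) = 3*(2*I) = 6*I)
D = 735 (D = 2 + 733 = 735)
n(q) = -208 (n(q) = 2 - 6*(-5)*(-7) = 2 - (-30)*(-7) = 2 - 1*210 = 2 - 210 = -208)
r(N, l) = 125 (r(N, l) = 5**3 = 125)
(r(-70, -32) + n(-19))/(1783 + D) = (125 - 208)/(1783 + 735) = -83/2518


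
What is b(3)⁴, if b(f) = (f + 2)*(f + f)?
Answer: 810000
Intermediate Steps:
b(f) = 2*f*(2 + f) (b(f) = (2 + f)*(2*f) = 2*f*(2 + f))
b(3)⁴ = (2*3*(2 + 3))⁴ = (2*3*5)⁴ = 30⁴ = 810000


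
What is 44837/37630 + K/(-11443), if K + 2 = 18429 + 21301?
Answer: -981894849/430600090 ≈ -2.2803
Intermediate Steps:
K = 39728 (K = -2 + (18429 + 21301) = -2 + 39730 = 39728)
44837/37630 + K/(-11443) = 44837/37630 + 39728/(-11443) = 44837*(1/37630) + 39728*(-1/11443) = 44837/37630 - 39728/11443 = -981894849/430600090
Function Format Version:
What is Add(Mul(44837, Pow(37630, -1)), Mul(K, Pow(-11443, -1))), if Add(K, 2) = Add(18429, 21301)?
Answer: Rational(-981894849, 430600090) ≈ -2.2803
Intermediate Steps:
K = 39728 (K = Add(-2, Add(18429, 21301)) = Add(-2, 39730) = 39728)
Add(Mul(44837, Pow(37630, -1)), Mul(K, Pow(-11443, -1))) = Add(Mul(44837, Pow(37630, -1)), Mul(39728, Pow(-11443, -1))) = Add(Mul(44837, Rational(1, 37630)), Mul(39728, Rational(-1, 11443))) = Add(Rational(44837, 37630), Rational(-39728, 11443)) = Rational(-981894849, 430600090)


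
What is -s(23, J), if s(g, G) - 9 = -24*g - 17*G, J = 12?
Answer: 747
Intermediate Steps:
s(g, G) = 9 - 24*g - 17*G (s(g, G) = 9 + (-24*g - 17*G) = 9 - 24*g - 17*G)
-s(23, J) = -(9 - 24*23 - 17*12) = -(9 - 552 - 204) = -1*(-747) = 747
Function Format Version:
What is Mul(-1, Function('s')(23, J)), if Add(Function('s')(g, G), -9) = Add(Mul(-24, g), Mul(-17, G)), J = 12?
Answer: 747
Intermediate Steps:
Function('s')(g, G) = Add(9, Mul(-24, g), Mul(-17, G)) (Function('s')(g, G) = Add(9, Add(Mul(-24, g), Mul(-17, G))) = Add(9, Mul(-24, g), Mul(-17, G)))
Mul(-1, Function('s')(23, J)) = Mul(-1, Add(9, Mul(-24, 23), Mul(-17, 12))) = Mul(-1, Add(9, -552, -204)) = Mul(-1, -747) = 747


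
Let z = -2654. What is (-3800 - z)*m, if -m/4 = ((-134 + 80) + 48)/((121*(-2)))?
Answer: 13752/121 ≈ 113.65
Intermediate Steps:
m = -12/121 (m = -4*((-134 + 80) + 48)/(121*(-2)) = -4*(-54 + 48)/(-242) = -(-24)*(-1)/242 = -4*3/121 = -12/121 ≈ -0.099174)
(-3800 - z)*m = (-3800 - 1*(-2654))*(-12/121) = (-3800 + 2654)*(-12/121) = -1146*(-12/121) = 13752/121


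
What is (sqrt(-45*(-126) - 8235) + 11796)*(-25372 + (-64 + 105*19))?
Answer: -276510036 - 70323*I*sqrt(285) ≈ -2.7651e+8 - 1.1872e+6*I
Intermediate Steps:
(sqrt(-45*(-126) - 8235) + 11796)*(-25372 + (-64 + 105*19)) = (sqrt(5670 - 8235) + 11796)*(-25372 + (-64 + 1995)) = (sqrt(-2565) + 11796)*(-25372 + 1931) = (3*I*sqrt(285) + 11796)*(-23441) = (11796 + 3*I*sqrt(285))*(-23441) = -276510036 - 70323*I*sqrt(285)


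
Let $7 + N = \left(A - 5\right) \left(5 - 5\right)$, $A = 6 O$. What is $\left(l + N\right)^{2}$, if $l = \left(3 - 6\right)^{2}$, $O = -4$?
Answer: $4$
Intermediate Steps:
$l = 9$ ($l = \left(-3\right)^{2} = 9$)
$A = -24$ ($A = 6 \left(-4\right) = -24$)
$N = -7$ ($N = -7 + \left(-24 - 5\right) \left(5 - 5\right) = -7 - 0 = -7 + 0 = -7$)
$\left(l + N\right)^{2} = \left(9 - 7\right)^{2} = 2^{2} = 4$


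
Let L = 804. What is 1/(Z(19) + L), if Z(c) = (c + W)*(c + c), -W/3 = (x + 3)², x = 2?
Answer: -1/1324 ≈ -0.00075529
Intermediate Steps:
W = -75 (W = -3*(2 + 3)² = -3*5² = -3*25 = -75)
Z(c) = 2*c*(-75 + c) (Z(c) = (c - 75)*(c + c) = (-75 + c)*(2*c) = 2*c*(-75 + c))
1/(Z(19) + L) = 1/(2*19*(-75 + 19) + 804) = 1/(2*19*(-56) + 804) = 1/(-2128 + 804) = 1/(-1324) = -1/1324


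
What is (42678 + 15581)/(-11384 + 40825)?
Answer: 58259/29441 ≈ 1.9788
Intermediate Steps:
(42678 + 15581)/(-11384 + 40825) = 58259/29441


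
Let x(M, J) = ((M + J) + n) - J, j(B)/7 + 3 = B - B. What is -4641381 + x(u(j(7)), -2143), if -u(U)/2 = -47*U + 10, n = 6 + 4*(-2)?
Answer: -4643377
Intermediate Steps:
n = -2 (n = 6 - 8 = -2)
j(B) = -21 (j(B) = -21 + 7*(B - B) = -21 + 7*0 = -21 + 0 = -21)
u(U) = -20 + 94*U (u(U) = -2*(-47*U + 10) = -2*(10 - 47*U) = -20 + 94*U)
x(M, J) = -2 + M (x(M, J) = ((M + J) - 2) - J = ((J + M) - 2) - J = (-2 + J + M) - J = -2 + M)
-4641381 + x(u(j(7)), -2143) = -4641381 + (-2 + (-20 + 94*(-21))) = -4641381 + (-2 + (-20 - 1974)) = -4641381 + (-2 - 1994) = -4641381 - 1996 = -4643377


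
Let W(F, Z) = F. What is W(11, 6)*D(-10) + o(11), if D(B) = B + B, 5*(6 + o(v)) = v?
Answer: -1119/5 ≈ -223.80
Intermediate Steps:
o(v) = -6 + v/5
D(B) = 2*B
W(11, 6)*D(-10) + o(11) = 11*(2*(-10)) + (-6 + (⅕)*11) = 11*(-20) + (-6 + 11/5) = -220 - 19/5 = -1119/5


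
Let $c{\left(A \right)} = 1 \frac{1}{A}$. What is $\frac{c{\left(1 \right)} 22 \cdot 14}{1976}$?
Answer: $\frac{77}{494} \approx 0.15587$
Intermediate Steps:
$c{\left(A \right)} = \frac{1}{A}$
$\frac{c{\left(1 \right)} 22 \cdot 14}{1976} = \frac{1^{-1} \cdot 22 \cdot 14}{1976} = 1 \cdot 22 \cdot 14 \cdot \frac{1}{1976} = 22 \cdot 14 \cdot \frac{1}{1976} = 308 \cdot \frac{1}{1976} = \frac{77}{494}$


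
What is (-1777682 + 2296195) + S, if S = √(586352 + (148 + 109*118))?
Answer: 518513 + √599362 ≈ 5.1929e+5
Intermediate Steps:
S = √599362 (S = √(586352 + (148 + 12862)) = √(586352 + 13010) = √599362 ≈ 774.18)
(-1777682 + 2296195) + S = (-1777682 + 2296195) + √599362 = 518513 + √599362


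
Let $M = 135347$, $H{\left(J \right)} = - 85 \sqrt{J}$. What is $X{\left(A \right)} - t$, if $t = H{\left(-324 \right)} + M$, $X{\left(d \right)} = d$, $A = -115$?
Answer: $-135462 + 1530 i \approx -1.3546 \cdot 10^{5} + 1530.0 i$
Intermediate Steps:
$t = 135347 - 1530 i$ ($t = - 85 \sqrt{-324} + 135347 = - 85 \cdot 18 i + 135347 = - 1530 i + 135347 = 135347 - 1530 i \approx 1.3535 \cdot 10^{5} - 1530.0 i$)
$X{\left(A \right)} - t = -115 - \left(135347 - 1530 i\right) = -135462 + 1530 i$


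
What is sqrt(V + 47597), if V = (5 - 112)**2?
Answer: sqrt(59046) ≈ 242.99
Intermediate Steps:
V = 11449 (V = (-107)**2 = 11449)
sqrt(V + 47597) = sqrt(11449 + 47597) = sqrt(59046)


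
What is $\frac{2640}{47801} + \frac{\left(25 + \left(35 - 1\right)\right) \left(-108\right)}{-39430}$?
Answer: $\frac{204341586}{942396715} \approx 0.21683$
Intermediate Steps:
$\frac{2640}{47801} + \frac{\left(25 + \left(35 - 1\right)\right) \left(-108\right)}{-39430} = 2640 \cdot \frac{1}{47801} + \left(25 + \left(35 - 1\right)\right) \left(-108\right) \left(- \frac{1}{39430}\right) = \frac{2640}{47801} + \left(25 + 34\right) \left(-108\right) \left(- \frac{1}{39430}\right) = \frac{2640}{47801} + 59 \left(-108\right) \left(- \frac{1}{39430}\right) = \frac{2640}{47801} - - \frac{3186}{19715} = \frac{2640}{47801} + \frac{3186}{19715} = \frac{204341586}{942396715}$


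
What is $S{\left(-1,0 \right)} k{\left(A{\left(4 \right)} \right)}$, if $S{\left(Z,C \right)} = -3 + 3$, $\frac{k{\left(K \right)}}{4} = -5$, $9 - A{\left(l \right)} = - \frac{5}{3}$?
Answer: $0$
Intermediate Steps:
$A{\left(l \right)} = \frac{32}{3}$ ($A{\left(l \right)} = 9 - - \frac{5}{3} = 9 + \frac{5}{3} = \frac{32}{3}$)
$k{\left(K \right)} = -20$ ($k{\left(K \right)} = 4 \left(-5\right) = -20$)
$S{\left(Z,C \right)} = 0$
$S{\left(-1,0 \right)} k{\left(A{\left(4 \right)} \right)} = 0 \left(-20\right) = 0$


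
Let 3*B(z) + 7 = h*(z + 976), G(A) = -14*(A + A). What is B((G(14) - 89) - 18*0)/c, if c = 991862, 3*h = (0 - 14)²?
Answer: 32333/2975586 ≈ 0.010866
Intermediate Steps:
G(A) = -28*A
h = 196/3 (h = (0 - 14)²/3 = (⅓)*(-14)² = (⅓)*196 = 196/3 ≈ 65.333)
B(z) = 191275/9 + 196*z/9 (B(z) = -7/3 + (196*(z + 976)/3)/3 = -7/3 + (196*(976 + z)/3)/3 = -7/3 + (191296/3 + 196*z/3)/3 = -7/3 + (191296/9 + 196*z/9) = 191275/9 + 196*z/9)
B((G(14) - 89) - 18*0)/c = (191275/9 + 196*((-28*14 - 89) - 18*0)/9)/991862 = (191275/9 + 196*((-392 - 89) + 0)/9)*(1/991862) = (191275/9 + 196*(-481 + 0)/9)*(1/991862) = (191275/9 + (196/9)*(-481))*(1/991862) = (191275/9 - 94276/9)*(1/991862) = (32333/3)*(1/991862) = 32333/2975586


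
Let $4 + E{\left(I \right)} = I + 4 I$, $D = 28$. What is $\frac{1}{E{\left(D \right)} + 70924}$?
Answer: $\frac{1}{71060} \approx 1.4073 \cdot 10^{-5}$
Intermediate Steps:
$E{\left(I \right)} = -4 + 5 I$ ($E{\left(I \right)} = -4 + \left(I + 4 I\right) = -4 + 5 I$)
$\frac{1}{E{\left(D \right)} + 70924} = \frac{1}{\left(-4 + 5 \cdot 28\right) + 70924} = \frac{1}{\left(-4 + 140\right) + 70924} = \frac{1}{136 + 70924} = \frac{1}{71060}$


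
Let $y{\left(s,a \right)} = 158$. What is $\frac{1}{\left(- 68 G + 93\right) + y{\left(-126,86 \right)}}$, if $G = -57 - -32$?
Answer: $\frac{1}{1951} \approx 0.00051256$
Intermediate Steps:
$G = -25$ ($G = -57 + 32 = -25$)
$\frac{1}{\left(- 68 G + 93\right) + y{\left(-126,86 \right)}} = \frac{1}{\left(\left(-68\right) \left(-25\right) + 93\right) + 158} = \frac{1}{\left(1700 + 93\right) + 158} = \frac{1}{1793 + 158} = \frac{1}{1951}$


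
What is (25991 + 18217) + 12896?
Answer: 57104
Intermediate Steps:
(25991 + 18217) + 12896 = 44208 + 12896 = 57104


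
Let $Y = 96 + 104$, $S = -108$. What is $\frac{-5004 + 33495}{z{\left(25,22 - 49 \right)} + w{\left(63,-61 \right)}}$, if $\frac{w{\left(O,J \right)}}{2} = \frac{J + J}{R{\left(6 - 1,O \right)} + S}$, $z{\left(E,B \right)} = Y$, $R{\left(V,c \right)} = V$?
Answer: $\frac{978191}{6948} \approx 140.79$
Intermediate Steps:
$Y = 200$
$z{\left(E,B \right)} = 200$
$w{\left(O,J \right)} = - \frac{4 J}{103}$ ($w{\left(O,J \right)} = 2 \frac{J + J}{\left(6 - 1\right) - 108} = 2 \frac{2 J}{\left(6 - 1\right) - 108} = 2 \frac{2 J}{5 - 108} = 2 \frac{2 J}{-103} = 2 \cdot 2 J \left(- \frac{1}{103}\right) = 2 \left(- \frac{2 J}{103}\right) = - \frac{4 J}{103}$)
$\frac{-5004 + 33495}{z{\left(25,22 - 49 \right)} + w{\left(63,-61 \right)}} = \frac{-5004 + 33495}{200 - - \frac{244}{103}} = \frac{28491}{200 + \frac{244}{103}} = \frac{28491}{\frac{20844}{103}} = 28491 \cdot \frac{103}{20844} = \frac{978191}{6948}$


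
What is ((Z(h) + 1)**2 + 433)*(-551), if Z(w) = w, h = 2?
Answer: -243542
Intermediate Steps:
((Z(h) + 1)**2 + 433)*(-551) = ((2 + 1)**2 + 433)*(-551) = (3**2 + 433)*(-551) = (9 + 433)*(-551) = 442*(-551) = -243542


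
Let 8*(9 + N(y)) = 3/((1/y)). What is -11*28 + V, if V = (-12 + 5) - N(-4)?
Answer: -609/2 ≈ -304.50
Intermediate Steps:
N(y) = -9 + 3*y/8 (N(y) = -9 + (3/((1/y)))/8 = -9 + (3/(1/y))/8 = -9 + (3*y)/8 = -9 + 3*y/8)
V = 7/2 (V = (-12 + 5) - (-9 + (3/8)*(-4)) = -7 - (-9 - 3/2) = -7 - 1*(-21/2) = -7 + 21/2 = 7/2 ≈ 3.5000)
-11*28 + V = -11*28 + 7/2 = -308 + 7/2 = -609/2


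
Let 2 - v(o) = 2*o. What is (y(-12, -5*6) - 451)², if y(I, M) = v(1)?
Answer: 203401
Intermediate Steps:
v(o) = 2 - 2*o
y(I, M) = 0 (y(I, M) = 2 - 2*1 = 2 - 2 = 0)
(y(-12, -5*6) - 451)² = (0 - 451)² = (-451)² = 203401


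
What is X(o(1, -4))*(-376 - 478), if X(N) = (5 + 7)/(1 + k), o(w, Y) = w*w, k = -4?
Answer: 3416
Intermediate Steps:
o(w, Y) = w²
X(N) = -4 (X(N) = (5 + 7)/(1 - 4) = 12/(-3) = 12*(-⅓) = -4)
X(o(1, -4))*(-376 - 478) = -4*(-376 - 478) = -4*(-854) = 3416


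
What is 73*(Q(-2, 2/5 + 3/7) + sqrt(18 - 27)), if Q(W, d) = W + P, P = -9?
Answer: -803 + 219*I ≈ -803.0 + 219.0*I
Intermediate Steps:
Q(W, d) = -9 + W (Q(W, d) = W - 9 = -9 + W)
73*(Q(-2, 2/5 + 3/7) + sqrt(18 - 27)) = 73*((-9 - 2) + sqrt(18 - 27)) = 73*(-11 + sqrt(-9)) = 73*(-11 + 3*I) = -803 + 219*I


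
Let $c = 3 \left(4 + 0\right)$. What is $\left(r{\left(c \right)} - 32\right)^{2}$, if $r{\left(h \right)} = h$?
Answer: $400$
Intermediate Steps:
$c = 12$ ($c = 3 \cdot 4 = 12$)
$\left(r{\left(c \right)} - 32\right)^{2} = \left(12 - 32\right)^{2} = \left(-20\right)^{2} = 400$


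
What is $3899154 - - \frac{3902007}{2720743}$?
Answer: $\frac{10608599853429}{2720743} \approx 3.8992 \cdot 10^{6}$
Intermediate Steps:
$3899154 - - \frac{3902007}{2720743} = 3899154 + \frac{3902007}{2720743} = \frac{10608599853429}{2720743}$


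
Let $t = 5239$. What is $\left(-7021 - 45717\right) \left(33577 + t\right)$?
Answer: $-2047078208$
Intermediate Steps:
$\left(-7021 - 45717\right) \left(33577 + t\right) = \left(-7021 - 45717\right) \left(33577 + 5239\right) = \left(-52738\right) 38816 = -2047078208$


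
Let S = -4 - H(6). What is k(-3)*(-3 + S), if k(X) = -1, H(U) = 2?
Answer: 9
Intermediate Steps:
S = -6 (S = -4 - 1*2 = -4 - 2 = -6)
k(-3)*(-3 + S) = -(-3 - 6) = -1*(-9) = 9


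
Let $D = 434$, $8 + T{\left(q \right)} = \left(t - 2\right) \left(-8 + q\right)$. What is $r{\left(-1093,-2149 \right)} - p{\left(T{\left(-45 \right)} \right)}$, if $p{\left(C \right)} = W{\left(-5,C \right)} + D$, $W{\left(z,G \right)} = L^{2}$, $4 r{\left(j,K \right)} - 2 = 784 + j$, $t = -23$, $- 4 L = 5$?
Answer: $- \frac{8197}{16} \approx -512.31$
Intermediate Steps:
$L = - \frac{5}{4}$ ($L = \left(- \frac{1}{4}\right) 5 = - \frac{5}{4} \approx -1.25$)
$r{\left(j,K \right)} = \frac{393}{2} + \frac{j}{4}$ ($r{\left(j,K \right)} = \frac{1}{2} + \frac{784 + j}{4} = \frac{1}{2} + \left(196 + \frac{j}{4}\right) = \frac{393}{2} + \frac{j}{4}$)
$W{\left(z,G \right)} = \frac{25}{16}$ ($W{\left(z,G \right)} = \left(- \frac{5}{4}\right)^{2} = \frac{25}{16}$)
$T{\left(q \right)} = 192 - 25 q$ ($T{\left(q \right)} = -8 + \left(-23 - 2\right) \left(-8 + q\right) = -8 - 25 \left(-8 + q\right) = -8 - \left(-200 + 25 q\right) = 192 - 25 q$)
$p{\left(C \right)} = \frac{6969}{16}$ ($p{\left(C \right)} = \frac{25}{16} + 434 = \frac{6969}{16}$)
$r{\left(-1093,-2149 \right)} - p{\left(T{\left(-45 \right)} \right)} = \left(\frac{393}{2} + \frac{1}{4} \left(-1093\right)\right) - \frac{6969}{16} = \left(\frac{393}{2} - \frac{1093}{4}\right) - \frac{6969}{16} = - \frac{307}{4} - \frac{6969}{16} = - \frac{8197}{16}$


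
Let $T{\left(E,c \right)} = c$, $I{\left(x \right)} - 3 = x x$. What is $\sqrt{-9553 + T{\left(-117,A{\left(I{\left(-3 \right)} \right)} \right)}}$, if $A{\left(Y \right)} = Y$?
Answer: $i \sqrt{9541} \approx 97.678 i$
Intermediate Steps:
$I{\left(x \right)} = 3 + x^{2}$ ($I{\left(x \right)} = 3 + x x = 3 + x^{2}$)
$\sqrt{-9553 + T{\left(-117,A{\left(I{\left(-3 \right)} \right)} \right)}} = \sqrt{-9553 + \left(3 + \left(-3\right)^{2}\right)} = \sqrt{-9553 + \left(3 + 9\right)} = \sqrt{-9553 + 12} = \sqrt{-9541} = i \sqrt{9541}$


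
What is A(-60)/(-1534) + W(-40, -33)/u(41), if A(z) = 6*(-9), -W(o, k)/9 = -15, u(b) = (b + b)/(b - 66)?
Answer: -2586411/62894 ≈ -41.123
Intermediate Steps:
u(b) = 2*b/(-66 + b) (u(b) = (2*b)/(-66 + b) = 2*b/(-66 + b))
W(o, k) = 135 (W(o, k) = -9*(-15) = 135)
A(z) = -54
A(-60)/(-1534) + W(-40, -33)/u(41) = -54/(-1534) + 135/((2*41/(-66 + 41))) = -54*(-1/1534) + 135/((2*41/(-25))) = 27/767 + 135/((2*41*(-1/25))) = 27/767 + 135/(-82/25) = 27/767 + 135*(-25/82) = 27/767 - 3375/82 = -2586411/62894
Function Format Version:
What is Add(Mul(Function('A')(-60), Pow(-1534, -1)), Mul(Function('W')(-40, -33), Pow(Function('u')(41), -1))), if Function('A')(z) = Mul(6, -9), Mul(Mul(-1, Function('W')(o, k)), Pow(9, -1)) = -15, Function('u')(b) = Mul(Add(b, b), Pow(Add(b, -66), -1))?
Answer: Rational(-2586411, 62894) ≈ -41.123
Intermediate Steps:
Function('u')(b) = Mul(2, b, Pow(Add(-66, b), -1)) (Function('u')(b) = Mul(Mul(2, b), Pow(Add(-66, b), -1)) = Mul(2, b, Pow(Add(-66, b), -1)))
Function('W')(o, k) = 135 (Function('W')(o, k) = Mul(-9, -15) = 135)
Function('A')(z) = -54
Add(Mul(Function('A')(-60), Pow(-1534, -1)), Mul(Function('W')(-40, -33), Pow(Function('u')(41), -1))) = Add(Mul(-54, Pow(-1534, -1)), Mul(135, Pow(Mul(2, 41, Pow(Add(-66, 41), -1)), -1))) = Add(Mul(-54, Rational(-1, 1534)), Mul(135, Pow(Mul(2, 41, Pow(-25, -1)), -1))) = Add(Rational(27, 767), Mul(135, Pow(Mul(2, 41, Rational(-1, 25)), -1))) = Add(Rational(27, 767), Mul(135, Pow(Rational(-82, 25), -1))) = Add(Rational(27, 767), Mul(135, Rational(-25, 82))) = Add(Rational(27, 767), Rational(-3375, 82)) = Rational(-2586411, 62894)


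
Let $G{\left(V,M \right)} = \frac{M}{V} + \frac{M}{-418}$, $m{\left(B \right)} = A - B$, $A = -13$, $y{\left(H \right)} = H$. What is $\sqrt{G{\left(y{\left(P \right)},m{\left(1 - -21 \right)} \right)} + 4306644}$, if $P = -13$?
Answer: $\frac{\sqrt{127168199169154}}{5434} \approx 2075.2$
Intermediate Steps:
$m{\left(B \right)} = -13 - B$
$G{\left(V,M \right)} = - \frac{M}{418} + \frac{M}{V}$ ($G{\left(V,M \right)} = \frac{M}{V} + M \left(- \frac{1}{418}\right) = \frac{M}{V} - \frac{M}{418} = - \frac{M}{418} + \frac{M}{V}$)
$\sqrt{G{\left(y{\left(P \right)},m{\left(1 - -21 \right)} \right)} + 4306644} = \sqrt{\left(- \frac{-13 - \left(1 - -21\right)}{418} + \frac{-13 - \left(1 - -21\right)}{-13}\right) + 4306644} = \sqrt{\left(- \frac{-13 - \left(1 + 21\right)}{418} + \left(-13 - \left(1 + 21\right)\right) \left(- \frac{1}{13}\right)\right) + 4306644} = \sqrt{\left(- \frac{-13 - 22}{418} + \left(-13 - 22\right) \left(- \frac{1}{13}\right)\right) + 4306644} = \sqrt{\left(\left(- \frac{1}{418}\right) \left(-35\right) - - \frac{35}{13}\right) + 4306644} = \sqrt{\left(\frac{35}{418} + \frac{35}{13}\right) + 4306644} = \sqrt{\frac{15085}{5434} + 4306644} = \sqrt{\frac{23402318581}{5434}} = \frac{\sqrt{127168199169154}}{5434}$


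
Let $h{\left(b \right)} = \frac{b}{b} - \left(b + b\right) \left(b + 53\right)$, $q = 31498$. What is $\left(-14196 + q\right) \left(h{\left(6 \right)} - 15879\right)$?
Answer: $-286970972$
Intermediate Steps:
$h{\left(b \right)} = 1 - 2 b \left(53 + b\right)$
$\left(-14196 + q\right) \left(h{\left(6 \right)} - 15879\right) = \left(-14196 + 31498\right) \left(\left(1 - 636 - 2 \cdot 6^{2}\right) - 15879\right) = 17302 \left(\left(1 - 636 - 72\right) - 15879\right) = 17302 \left(-707 - 15879\right) = 17302 \left(-16586\right) = -286970972$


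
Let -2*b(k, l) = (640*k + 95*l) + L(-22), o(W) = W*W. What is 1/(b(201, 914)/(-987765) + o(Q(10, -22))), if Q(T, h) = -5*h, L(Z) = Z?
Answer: 329255/3984021408 ≈ 8.2644e-5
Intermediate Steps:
o(W) = W²
b(k, l) = 11 - 320*k - 95*l/2 (b(k, l) = -((640*k + 95*l) - 22)/2 = -((95*l + 640*k) - 22)/2 = -(-22 + 95*l + 640*k)/2 = 11 - 320*k - 95*l/2)
1/(b(201, 914)/(-987765) + o(Q(10, -22))) = 1/((11 - 320*201 - 95/2*914)/(-987765) + (-5*(-22))²) = 1/((11 - 64320 - 43415)*(-1/987765) + 110²) = 1/(-107724*(-1/987765) + 12100) = 1/(35908/329255 + 12100) = 1/(3984021408/329255) = 329255/3984021408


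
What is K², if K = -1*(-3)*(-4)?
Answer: 144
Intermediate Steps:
K = -12 (K = 3*(-4) = -12)
K² = (-12)² = 144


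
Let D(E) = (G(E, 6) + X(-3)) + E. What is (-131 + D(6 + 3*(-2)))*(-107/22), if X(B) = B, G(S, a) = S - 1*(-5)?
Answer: 13803/22 ≈ 627.41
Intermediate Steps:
G(S, a) = 5 + S (G(S, a) = S + 5 = 5 + S)
D(E) = 2 + 2*E (D(E) = ((5 + E) - 3) + E = (2 + E) + E = 2 + 2*E)
(-131 + D(6 + 3*(-2)))*(-107/22) = (-131 + (2 + 2*(6 + 3*(-2))))*(-107/22) = (-131 + (2 + 2*(6 - 6)))*(-107*1/22) = (-131 + (2 + 2*0))*(-107/22) = (-131 + (2 + 0))*(-107/22) = (-131 + 2)*(-107/22) = -129*(-107/22) = 13803/22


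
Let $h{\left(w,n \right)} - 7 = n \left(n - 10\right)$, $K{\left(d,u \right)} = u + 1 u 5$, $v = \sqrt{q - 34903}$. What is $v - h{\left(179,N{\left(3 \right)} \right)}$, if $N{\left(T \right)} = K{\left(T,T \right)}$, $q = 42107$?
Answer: $-151 + 2 \sqrt{1801} \approx -66.124$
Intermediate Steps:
$v = 2 \sqrt{1801}$ ($v = \sqrt{42107 - 34903} = \sqrt{7204} = 2 \sqrt{1801} \approx 84.876$)
$K{\left(d,u \right)} = 6 u$ ($K{\left(d,u \right)} = u + u 5 = u + 5 u = 6 u$)
$N{\left(T \right)} = 6 T$
$h{\left(w,n \right)} = 7 + n \left(-10 + n\right)$ ($h{\left(w,n \right)} = 7 + n \left(n - 10\right) = 7 + n \left(-10 + n\right)$)
$v - h{\left(179,N{\left(3 \right)} \right)} = 2 \sqrt{1801} - \left(7 + \left(6 \cdot 3\right)^{2} - 10 \cdot 6 \cdot 3\right) = 2 \sqrt{1801} - \left(7 + 18^{2} - 180\right) = 2 \sqrt{1801} - \left(7 + 324 - 180\right) = 2 \sqrt{1801} - 151 = -151 + 2 \sqrt{1801}$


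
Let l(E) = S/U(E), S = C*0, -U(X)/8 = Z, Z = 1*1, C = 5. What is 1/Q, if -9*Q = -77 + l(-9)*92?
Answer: 9/77 ≈ 0.11688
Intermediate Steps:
Z = 1
U(X) = -8 (U(X) = -8*1 = -8)
S = 0 (S = 5*0 = 0)
l(E) = 0 (l(E) = 0/(-8) = 0*(-⅛) = 0)
Q = 77/9 (Q = -(-77 + 0*92)/9 = -(-77 + 0)/9 = -⅑*(-77) = 77/9 ≈ 8.5556)
1/Q = 1/(77/9) = 9/77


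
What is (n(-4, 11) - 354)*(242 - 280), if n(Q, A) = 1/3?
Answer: 40318/3 ≈ 13439.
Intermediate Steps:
n(Q, A) = ⅓
(n(-4, 11) - 354)*(242 - 280) = (⅓ - 354)*(242 - 280) = -1061/3*(-38) = 40318/3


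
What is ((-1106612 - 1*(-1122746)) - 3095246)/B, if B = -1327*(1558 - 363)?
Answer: 3079112/1585765 ≈ 1.9417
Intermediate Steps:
B = -1585765 (B = -1327*1195 = -1585765)
((-1106612 - 1*(-1122746)) - 3095246)/B = ((-1106612 - 1*(-1122746)) - 3095246)/(-1585765) = ((-1106612 + 1122746) - 3095246)*(-1/1585765) = (16134 - 3095246)*(-1/1585765) = -3079112*(-1/1585765) = 3079112/1585765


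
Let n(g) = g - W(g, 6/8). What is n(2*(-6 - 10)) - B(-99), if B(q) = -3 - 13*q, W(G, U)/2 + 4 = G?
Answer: -1244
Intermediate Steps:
W(G, U) = -8 + 2*G
n(g) = 8 - g (n(g) = g - (-8 + 2*g) = g + (8 - 2*g) = 8 - g)
n(2*(-6 - 10)) - B(-99) = (8 - 2*(-6 - 10)) - (-3 - 13*(-99)) = (8 - 2*(-16)) - (-3 + 1287) = (8 - 1*(-32)) - 1*1284 = (8 + 32) - 1284 = 40 - 1284 = -1244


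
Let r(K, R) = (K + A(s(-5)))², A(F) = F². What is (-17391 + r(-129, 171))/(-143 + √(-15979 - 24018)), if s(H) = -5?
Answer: 940225/60446 + 6575*I*√39997/60446 ≈ 15.555 + 21.754*I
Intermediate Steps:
r(K, R) = (25 + K)² (r(K, R) = (K + (-5)²)² = (K + 25)² = (25 + K)²)
(-17391 + r(-129, 171))/(-143 + √(-15979 - 24018)) = (-17391 + (25 - 129)²)/(-143 + √(-15979 - 24018)) = (-17391 + (-104)²)/(-143 + √(-39997)) = (-17391 + 10816)/(-143 + I*√39997) = -6575/(-143 + I*√39997)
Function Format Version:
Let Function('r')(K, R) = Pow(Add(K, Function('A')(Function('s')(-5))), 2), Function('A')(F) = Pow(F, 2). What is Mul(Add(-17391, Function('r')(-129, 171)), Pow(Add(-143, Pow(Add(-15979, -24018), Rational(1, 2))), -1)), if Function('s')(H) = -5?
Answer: Add(Rational(940225, 60446), Mul(Rational(6575, 60446), I, Pow(39997, Rational(1, 2)))) ≈ Add(15.555, Mul(21.754, I))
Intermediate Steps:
Function('r')(K, R) = Pow(Add(25, K), 2) (Function('r')(K, R) = Pow(Add(K, Pow(-5, 2)), 2) = Pow(Add(K, 25), 2) = Pow(Add(25, K), 2))
Mul(Add(-17391, Function('r')(-129, 171)), Pow(Add(-143, Pow(Add(-15979, -24018), Rational(1, 2))), -1)) = Mul(Add(-17391, Pow(Add(25, -129), 2)), Pow(Add(-143, Pow(Add(-15979, -24018), Rational(1, 2))), -1)) = Mul(Add(-17391, Pow(-104, 2)), Pow(Add(-143, Pow(-39997, Rational(1, 2))), -1)) = Mul(Add(-17391, 10816), Pow(Add(-143, Mul(I, Pow(39997, Rational(1, 2)))), -1)) = Mul(-6575, Pow(Add(-143, Mul(I, Pow(39997, Rational(1, 2)))), -1))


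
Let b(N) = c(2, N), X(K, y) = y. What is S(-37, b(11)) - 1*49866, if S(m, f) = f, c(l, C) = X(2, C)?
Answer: -49855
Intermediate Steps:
c(l, C) = C
b(N) = N
S(-37, b(11)) - 1*49866 = 11 - 1*49866 = 11 - 49866 = -49855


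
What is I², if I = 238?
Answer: 56644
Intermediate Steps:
I² = 238² = 56644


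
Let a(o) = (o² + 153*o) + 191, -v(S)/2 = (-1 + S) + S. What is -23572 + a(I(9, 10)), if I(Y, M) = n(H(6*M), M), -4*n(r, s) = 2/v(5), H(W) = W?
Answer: -30296267/1296 ≈ -23377.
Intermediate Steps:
v(S) = 2 - 4*S (v(S) = -2*((-1 + S) + S) = -2*(-1 + 2*S) = 2 - 4*S)
n(r, s) = 1/36 (n(r, s) = -1/(2*(2 - 4*5)) = -1/(2*(2 - 20)) = -1/(2*(-18)) = -(-1)/(2*18) = -¼*(-⅑) = 1/36)
I(Y, M) = 1/36
a(o) = 191 + o² + 153*o
-23572 + a(I(9, 10)) = -23572 + (191 + (1/36)² + 153*(1/36)) = -23572 + (191 + 1/1296 + 17/4) = -23572 + 253045/1296 = -30296267/1296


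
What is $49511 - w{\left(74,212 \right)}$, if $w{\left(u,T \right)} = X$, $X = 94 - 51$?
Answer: $49468$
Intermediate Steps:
$X = 43$
$w{\left(u,T \right)} = 43$
$49511 - w{\left(74,212 \right)} = 49511 - 43 = 49468$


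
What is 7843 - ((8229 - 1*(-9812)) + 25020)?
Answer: -35218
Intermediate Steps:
7843 - ((8229 - 1*(-9812)) + 25020) = 7843 - ((8229 + 9812) + 25020) = 7843 - (18041 + 25020) = 7843 - 1*43061 = 7843 - 43061 = -35218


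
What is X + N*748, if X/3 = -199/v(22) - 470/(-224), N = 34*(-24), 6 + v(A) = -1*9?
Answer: -341780267/560 ≈ -6.1032e+5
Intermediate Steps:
v(A) = -15 (v(A) = -6 - 1*9 = -6 - 9 = -15)
N = -816
X = 25813/560 (X = 3*(-199/(-15) - 470/(-224)) = 3*(-199*(-1/15) - 470*(-1/224)) = 3*(199/15 + 235/112) = 3*(25813/1680) = 25813/560 ≈ 46.095)
X + N*748 = 25813/560 - 816*748 = 25813/560 - 610368 = -341780267/560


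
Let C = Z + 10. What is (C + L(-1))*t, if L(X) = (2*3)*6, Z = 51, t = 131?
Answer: 12707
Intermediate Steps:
L(X) = 36 (L(X) = 6*6 = 36)
C = 61 (C = 51 + 10 = 61)
(C + L(-1))*t = (61 + 36)*131 = 97*131 = 12707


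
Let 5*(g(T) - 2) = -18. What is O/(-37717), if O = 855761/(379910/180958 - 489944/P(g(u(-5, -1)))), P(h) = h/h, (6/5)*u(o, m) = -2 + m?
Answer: 77428399519/1671973987136457 ≈ 4.6310e-5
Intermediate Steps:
u(o, m) = -5/3 + 5*m/6 (u(o, m) = 5*(-2 + m)/6 = -5/3 + 5*m/6)
g(T) = -8/5 (g(T) = 2 + (⅕)*(-18) = 2 - 18/5 = -8/5)
P(h) = 1
O = -77428399519/44329453221 (O = 855761/(379910/180958 - 489944/1) = 855761/(379910*(1/180958) - 489944*1) = 855761/(189955/90479 - 489944) = 855761/(-44329453221/90479) = 855761*(-90479/44329453221) = -77428399519/44329453221 ≈ -1.7467)
O/(-37717) = -77428399519/44329453221/(-37717) = -77428399519/44329453221*(-1/37717) = 77428399519/1671973987136457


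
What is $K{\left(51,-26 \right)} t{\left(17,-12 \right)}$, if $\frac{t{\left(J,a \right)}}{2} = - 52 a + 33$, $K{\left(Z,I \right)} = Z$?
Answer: $67014$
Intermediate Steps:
$t{\left(J,a \right)} = 66 - 104 a$ ($t{\left(J,a \right)} = 2 \left(- 52 a + 33\right) = 2 \left(33 - 52 a\right) = 66 - 104 a$)
$K{\left(51,-26 \right)} t{\left(17,-12 \right)} = 51 \left(66 - -1248\right) = 51 \left(66 + 1248\right) = 51 \cdot 1314 = 67014$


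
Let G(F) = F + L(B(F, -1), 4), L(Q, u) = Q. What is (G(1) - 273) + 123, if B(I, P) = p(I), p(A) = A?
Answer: -148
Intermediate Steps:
B(I, P) = I
G(F) = 2*F (G(F) = F + F = 2*F)
(G(1) - 273) + 123 = (2*1 - 273) + 123 = (2 - 273) + 123 = -271 + 123 = -148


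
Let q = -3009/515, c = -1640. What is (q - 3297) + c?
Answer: -2545564/515 ≈ -4942.8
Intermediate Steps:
q = -3009/515 (q = -3009*1/515 = -3009/515 ≈ -5.8427)
(q - 3297) + c = (-3009/515 - 3297) - 1640 = -1700964/515 - 1640 = -2545564/515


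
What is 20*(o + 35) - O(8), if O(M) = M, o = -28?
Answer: 132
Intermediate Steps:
20*(o + 35) - O(8) = 20*(-28 + 35) - 1*8 = 20*7 - 8 = 140 - 8 = 132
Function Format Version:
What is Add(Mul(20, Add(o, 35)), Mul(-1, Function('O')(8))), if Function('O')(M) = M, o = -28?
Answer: 132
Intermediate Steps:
Add(Mul(20, Add(o, 35)), Mul(-1, Function('O')(8))) = Add(Mul(20, Add(-28, 35)), Mul(-1, 8)) = Add(Mul(20, 7), -8) = Add(140, -8) = 132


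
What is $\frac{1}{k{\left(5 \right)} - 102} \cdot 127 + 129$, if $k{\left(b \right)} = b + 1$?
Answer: $\frac{12257}{96} \approx 127.68$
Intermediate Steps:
$k{\left(b \right)} = 1 + b$
$\frac{1}{k{\left(5 \right)} - 102} \cdot 127 + 129 = \frac{1}{\left(1 + 5\right) - 102} \cdot 127 + 129 = \frac{1}{6 - 102} \cdot 127 + 129 = \frac{1}{-96} \cdot 127 + 129 = \left(- \frac{1}{96}\right) 127 + 129 = - \frac{127}{96} + 129 = \frac{12257}{96}$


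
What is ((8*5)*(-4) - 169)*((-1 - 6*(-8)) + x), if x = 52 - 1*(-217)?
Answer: -103964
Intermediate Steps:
x = 269 (x = 52 + 217 = 269)
((8*5)*(-4) - 169)*((-1 - 6*(-8)) + x) = ((8*5)*(-4) - 169)*((-1 - 6*(-8)) + 269) = (40*(-4) - 169)*((-1 + 48) + 269) = (-160 - 169)*(47 + 269) = -329*316 = -103964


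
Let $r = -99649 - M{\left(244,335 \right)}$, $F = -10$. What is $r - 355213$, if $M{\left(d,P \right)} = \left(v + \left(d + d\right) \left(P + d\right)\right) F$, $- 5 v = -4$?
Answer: $2370666$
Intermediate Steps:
$v = \frac{4}{5}$ ($v = \left(- \frac{1}{5}\right) \left(-4\right) = \frac{4}{5} \approx 0.8$)
$M{\left(d,P \right)} = -8 - 20 d \left(P + d\right)$ ($M{\left(d,P \right)} = \left(\frac{4}{5} + \left(d + d\right) \left(P + d\right)\right) \left(-10\right) = \left(\frac{4}{5} + 2 d \left(P + d\right)\right) \left(-10\right) = -8 - 20 d \left(P + d\right)$)
$r = 2725879$ ($r = -99649 - \left(-8 - 20 \cdot 244^{2} - 6700 \cdot 244\right) = -99649 - \left(-8 - 1190720 - 1634800\right) = -99649 - -2825528 = -99649 + 2825528 = 2725879$)
$r - 355213 = 2725879 - 355213 = 2370666$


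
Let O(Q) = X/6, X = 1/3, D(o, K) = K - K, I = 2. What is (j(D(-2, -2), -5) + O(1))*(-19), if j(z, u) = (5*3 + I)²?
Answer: -98857/18 ≈ -5492.1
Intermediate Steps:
D(o, K) = 0
j(z, u) = 289 (j(z, u) = (5*3 + 2)² = (15 + 2)² = 17² = 289)
X = ⅓ (X = 1*(⅓) = ⅓ ≈ 0.33333)
O(Q) = 1/18 (O(Q) = (⅓)/6 = (⅓)*(⅙) = 1/18)
(j(D(-2, -2), -5) + O(1))*(-19) = (289 + 1/18)*(-19) = (5203/18)*(-19) = -98857/18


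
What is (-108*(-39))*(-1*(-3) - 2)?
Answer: 4212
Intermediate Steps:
(-108*(-39))*(-1*(-3) - 2) = 4212*(3 - 2) = 4212*1 = 4212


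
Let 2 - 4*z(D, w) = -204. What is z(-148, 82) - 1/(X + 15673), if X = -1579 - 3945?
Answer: 1045345/20298 ≈ 51.500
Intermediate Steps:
X = -5524
z(D, w) = 103/2 (z(D, w) = ½ - ¼*(-204) = ½ + 51 = 103/2)
z(-148, 82) - 1/(X + 15673) = 103/2 - 1/(-5524 + 15673) = 103/2 - 1/10149 = 1045345/20298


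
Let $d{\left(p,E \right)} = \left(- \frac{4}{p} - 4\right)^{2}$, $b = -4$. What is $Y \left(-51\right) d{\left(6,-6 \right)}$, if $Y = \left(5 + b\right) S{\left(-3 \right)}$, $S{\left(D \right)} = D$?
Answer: $3332$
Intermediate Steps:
$Y = -3$ ($Y = \left(5 - 4\right) \left(-3\right) = 1 \left(-3\right) = -3$)
$d{\left(p,E \right)} = \left(-4 - \frac{4}{p}\right)^{2}$
$Y \left(-51\right) d{\left(6,-6 \right)} = \left(-3\right) \left(-51\right) \frac{16 \left(1 + 6\right)^{2}}{36} = 153 \cdot 16 \cdot \frac{1}{36} \cdot 7^{2} = 153 \cdot 16 \cdot \frac{1}{36} \cdot 49 = 153 \cdot \frac{196}{9} = 3332$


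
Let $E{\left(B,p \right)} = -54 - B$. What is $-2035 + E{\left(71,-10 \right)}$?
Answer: $-2160$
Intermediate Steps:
$-2035 + E{\left(71,-10 \right)} = -2035 - 125 = -2160$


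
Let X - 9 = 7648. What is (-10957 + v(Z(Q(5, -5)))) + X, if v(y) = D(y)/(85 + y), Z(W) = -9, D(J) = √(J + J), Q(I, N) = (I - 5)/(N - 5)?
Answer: -3300 + 3*I*√2/76 ≈ -3300.0 + 0.055824*I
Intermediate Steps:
Q(I, N) = (-5 + I)/(-5 + N)
D(J) = √2*√J (D(J) = √(2*J) = √2*√J)
X = 7657 (X = 9 + 7648 = 7657)
v(y) = √2*√y/(85 + y) (v(y) = (√2*√y)/(85 + y) = √2*√y/(85 + y))
(-10957 + v(Z(Q(5, -5)))) + X = (-10957 + √2*√(-9)/(85 - 9)) + 7657 = (-10957 + √2*(3*I)/76) + 7657 = (-10957 + √2*(3*I)*(1/76)) + 7657 = (-10957 + 3*I*√2/76) + 7657 = -3300 + 3*I*√2/76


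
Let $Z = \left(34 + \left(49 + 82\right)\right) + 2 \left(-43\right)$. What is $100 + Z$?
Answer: $179$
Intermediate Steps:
$Z = 79$ ($Z = \left(34 + 131\right) - 86 = 165 - 86 = 79$)
$100 + Z = 100 + 79 = 179$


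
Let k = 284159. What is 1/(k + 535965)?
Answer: 1/820124 ≈ 1.2193e-6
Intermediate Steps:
1/(k + 535965) = 1/(284159 + 535965) = 1/820124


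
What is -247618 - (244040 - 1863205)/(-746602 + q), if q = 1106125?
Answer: -2070296443/8361 ≈ -2.4761e+5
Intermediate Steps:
-247618 - (244040 - 1863205)/(-746602 + q) = -247618 - (244040 - 1863205)/(-746602 + 1106125) = -247618 - (-1619165)/359523 = -247618 - 1*(-37655/8361) = -247618 + 37655/8361 = -2070296443/8361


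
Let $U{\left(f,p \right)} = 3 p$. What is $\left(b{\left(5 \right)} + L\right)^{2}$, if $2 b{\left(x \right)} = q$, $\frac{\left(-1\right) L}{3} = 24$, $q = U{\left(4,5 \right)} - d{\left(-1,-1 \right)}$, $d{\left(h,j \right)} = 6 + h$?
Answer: $4489$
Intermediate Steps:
$q = 10$ ($q = 3 \cdot 5 - \left(6 - 1\right) = 15 - 5 = 10$)
$L = -72$ ($L = \left(-3\right) 24 = -72$)
$b{\left(x \right)} = 5$ ($b{\left(x \right)} = \frac{1}{2} \cdot 10 = 5$)
$\left(b{\left(5 \right)} + L\right)^{2} = \left(5 - 72\right)^{2} = \left(-67\right)^{2} = 4489$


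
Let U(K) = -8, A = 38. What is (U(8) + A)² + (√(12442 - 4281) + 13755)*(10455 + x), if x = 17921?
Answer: 390312780 + 28376*√8161 ≈ 3.9288e+8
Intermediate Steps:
(U(8) + A)² + (√(12442 - 4281) + 13755)*(10455 + x) = (-8 + 38)² + (√(12442 - 4281) + 13755)*(10455 + 17921) = 30² + (√8161 + 13755)*28376 = 900 + (13755 + √8161)*28376 = 900 + (390311880 + 28376*√8161) = 390312780 + 28376*√8161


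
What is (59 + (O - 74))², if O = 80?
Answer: 4225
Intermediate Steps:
(59 + (O - 74))² = (59 + (80 - 74))² = (59 + 6)² = 65² = 4225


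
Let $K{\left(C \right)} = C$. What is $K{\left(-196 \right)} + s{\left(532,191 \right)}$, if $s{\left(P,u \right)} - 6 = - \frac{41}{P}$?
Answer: $- \frac{101121}{532} \approx -190.08$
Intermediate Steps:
$s{\left(P,u \right)} = 6 - \frac{41}{P}$
$K{\left(-196 \right)} + s{\left(532,191 \right)} = -196 + \left(6 - \frac{41}{532}\right) = -196 + \frac{3151}{532} = - \frac{101121}{532}$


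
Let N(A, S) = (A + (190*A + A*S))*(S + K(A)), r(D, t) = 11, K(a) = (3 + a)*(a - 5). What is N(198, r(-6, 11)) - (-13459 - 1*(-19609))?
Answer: 1551998634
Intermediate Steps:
K(a) = (-5 + a)*(3 + a) (K(a) = (3 + a)*(-5 + a) = (-5 + a)*(3 + a))
N(A, S) = (191*A + A*S)*(-15 + S + A**2 - 2*A) (N(A, S) = (A + (190*A + A*S))*(S + (-15 + A**2 - 2*A)) = (191*A + A*S)*(-15 + S + A**2 - 2*A))
N(198, r(-6, 11)) - (-13459 - 1*(-19609)) = 198*(-2865 + 11**2 - 382*198 + 191*11 + 191*198**2 - 1*11*(15 - 1*198**2 + 2*198)) - (-13459 - 1*(-19609)) = 198*(-2865 + 121 - 75636 + 2101 + 191*39204 - 1*11*(15 - 1*39204 + 396)) - (-13459 + 19609) = 198*(-2865 + 121 - 75636 + 2101 + 7487964 - 1*11*(15 - 39204 + 396)) - 1*6150 = 198*(-2865 + 121 - 75636 + 2101 + 7487964 - 1*11*(-38793)) - 6150 = 198*(-2865 + 121 - 75636 + 2101 + 7487964 + 426723) - 6150 = 198*7838408 - 6150 = 1552004784 - 6150 = 1551998634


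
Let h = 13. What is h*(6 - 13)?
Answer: -91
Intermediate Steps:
h*(6 - 13) = 13*(6 - 13) = 13*(-7) = -91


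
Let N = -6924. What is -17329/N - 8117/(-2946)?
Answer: 5958519/1133228 ≈ 5.2580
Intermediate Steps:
-17329/N - 8117/(-2946) = -17329/(-6924) - 8117/(-2946) = -17329*(-1/6924) - 8117*(-1/2946) = 17329/6924 + 8117/2946 = 5958519/1133228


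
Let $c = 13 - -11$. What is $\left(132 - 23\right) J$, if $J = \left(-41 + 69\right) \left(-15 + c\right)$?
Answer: $27468$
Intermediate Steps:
$c = 24$ ($c = 13 + 11 = 24$)
$J = 252$ ($J = \left(-41 + 69\right) \left(-15 + 24\right) = 28 \cdot 9 = 252$)
$\left(132 - 23\right) J = \left(132 - 23\right) 252 = 109 \cdot 252 = 27468$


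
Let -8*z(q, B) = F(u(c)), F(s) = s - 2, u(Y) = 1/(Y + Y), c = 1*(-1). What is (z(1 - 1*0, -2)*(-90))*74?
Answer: -8325/4 ≈ -2081.3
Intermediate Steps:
c = -1
u(Y) = 1/(2*Y)
F(s) = -2 + s
z(q, B) = 5/16 (z(q, B) = -(-2 + (½)/(-1))/8 = -(-2 + (½)*(-1))/8 = -(-2 - ½)/8 = -⅛*(-5/2) = 5/16)
(z(1 - 1*0, -2)*(-90))*74 = ((5/16)*(-90))*74 = -225/8*74 = -8325/4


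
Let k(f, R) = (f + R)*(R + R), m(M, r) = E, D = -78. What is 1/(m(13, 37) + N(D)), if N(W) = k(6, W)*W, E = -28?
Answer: -1/876124 ≈ -1.1414e-6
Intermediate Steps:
m(M, r) = -28
k(f, R) = 2*R*(R + f) (k(f, R) = (R + f)*(2*R) = 2*R*(R + f))
N(W) = 2*W**2*(6 + W) (N(W) = (2*W*(W + 6))*W = (2*W*(6 + W))*W = 2*W**2*(6 + W))
1/(m(13, 37) + N(D)) = 1/(-28 + 2*(-78)**2*(6 - 78)) = 1/(-28 + 2*6084*(-72)) = 1/(-28 - 876096) = 1/(-876124) = -1/876124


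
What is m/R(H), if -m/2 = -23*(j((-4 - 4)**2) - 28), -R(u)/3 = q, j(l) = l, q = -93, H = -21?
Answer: 184/31 ≈ 5.9355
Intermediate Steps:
R(u) = 279 (R(u) = -3*(-93) = 279)
m = 1656 (m = -(-46)*((-4 - 4)**2 - 28) = -(-46)*((-8)**2 - 28) = -(-46)*(64 - 28) = -(-46)*36 = -2*(-828) = 1656)
m/R(H) = 1656/279 = 1656*(1/279) = 184/31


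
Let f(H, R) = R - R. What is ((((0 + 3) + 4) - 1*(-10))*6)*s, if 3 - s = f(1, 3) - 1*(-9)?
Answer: -612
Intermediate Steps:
f(H, R) = 0
s = -6 (s = 3 - (0 - 1*(-9)) = 3 - (0 + 9) = 3 - 1*9 = 3 - 9 = -6)
((((0 + 3) + 4) - 1*(-10))*6)*s = ((((0 + 3) + 4) - 1*(-10))*6)*(-6) = (((3 + 4) + 10)*6)*(-6) = ((7 + 10)*6)*(-6) = (17*6)*(-6) = 102*(-6) = -612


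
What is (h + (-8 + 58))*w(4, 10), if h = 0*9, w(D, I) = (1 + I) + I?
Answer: 1050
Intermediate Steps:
w(D, I) = 1 + 2*I
h = 0
(h + (-8 + 58))*w(4, 10) = (0 + (-8 + 58))*(1 + 2*10) = (0 + 50)*(1 + 20) = 50*21 = 1050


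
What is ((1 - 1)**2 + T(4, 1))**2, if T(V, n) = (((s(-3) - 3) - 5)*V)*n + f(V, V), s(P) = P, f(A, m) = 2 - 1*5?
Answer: 2209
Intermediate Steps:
f(A, m) = -3 (f(A, m) = 2 - 5 = -3)
T(V, n) = -3 - 11*V*n (T(V, n) = (((-3 - 3) - 5)*V)*n - 3 = ((-6 - 5)*V)*n - 3 = (-11*V)*n - 3 = -11*V*n - 3 = -3 - 11*V*n)
((1 - 1)**2 + T(4, 1))**2 = ((1 - 1)**2 + (-3 - 11*4*1))**2 = (0**2 + (-3 - 44))**2 = (0 - 47)**2 = (-47)**2 = 2209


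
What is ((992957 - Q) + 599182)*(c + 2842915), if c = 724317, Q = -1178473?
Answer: 9883415785984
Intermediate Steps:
((992957 - Q) + 599182)*(c + 2842915) = ((992957 - 1*(-1178473)) + 599182)*(724317 + 2842915) = ((992957 + 1178473) + 599182)*3567232 = (2171430 + 599182)*3567232 = 2770612*3567232 = 9883415785984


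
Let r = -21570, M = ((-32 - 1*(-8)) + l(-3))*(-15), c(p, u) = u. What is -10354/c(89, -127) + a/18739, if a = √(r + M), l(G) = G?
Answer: 10354/127 + I*√21165/18739 ≈ 81.528 + 0.0077636*I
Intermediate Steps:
M = 405 (M = ((-32 - 1*(-8)) - 3)*(-15) = ((-32 + 8) - 3)*(-15) = (-24 - 3)*(-15) = -27*(-15) = 405)
a = I*√21165 (a = √(-21570 + 405) = √(-21165) = I*√21165 ≈ 145.48*I)
-10354/c(89, -127) + a/18739 = -10354/(-127) + (I*√21165)/18739 = -10354*(-1/127) + (I*√21165)*(1/18739) = 10354/127 + I*√21165/18739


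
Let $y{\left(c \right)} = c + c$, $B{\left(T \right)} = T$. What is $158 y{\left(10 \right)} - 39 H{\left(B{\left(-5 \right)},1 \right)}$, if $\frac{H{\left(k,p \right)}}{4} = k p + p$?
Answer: $3784$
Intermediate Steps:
$y{\left(c \right)} = 2 c$
$H{\left(k,p \right)} = 4 p + 4 k p$ ($H{\left(k,p \right)} = 4 \left(k p + p\right) = 4 \left(p + k p\right) = 4 p + 4 k p$)
$158 y{\left(10 \right)} - 39 H{\left(B{\left(-5 \right)},1 \right)} = 158 \cdot 2 \cdot 10 - 39 \cdot 4 \cdot 1 \left(1 - 5\right) = 158 \cdot 20 - 39 \cdot 4 \cdot 1 \left(-4\right) = 3160 - -624 = 3160 + 624 = 3784$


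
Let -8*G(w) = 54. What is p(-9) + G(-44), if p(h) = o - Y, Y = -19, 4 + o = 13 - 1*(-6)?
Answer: 109/4 ≈ 27.250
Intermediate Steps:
G(w) = -27/4 (G(w) = -1/8*54 = -27/4)
o = 15 (o = -4 + (13 - 1*(-6)) = -4 + (13 + 6) = -4 + 19 = 15)
p(h) = 34 (p(h) = 15 - 1*(-19) = 15 + 19 = 34)
p(-9) + G(-44) = 34 - 27/4 = 109/4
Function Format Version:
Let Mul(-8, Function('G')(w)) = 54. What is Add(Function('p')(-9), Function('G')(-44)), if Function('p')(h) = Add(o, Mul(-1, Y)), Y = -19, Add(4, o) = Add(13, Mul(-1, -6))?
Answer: Rational(109, 4) ≈ 27.250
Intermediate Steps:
Function('G')(w) = Rational(-27, 4) (Function('G')(w) = Mul(Rational(-1, 8), 54) = Rational(-27, 4))
o = 15 (o = Add(-4, Add(13, Mul(-1, -6))) = Add(-4, Add(13, 6)) = Add(-4, 19) = 15)
Function('p')(h) = 34 (Function('p')(h) = Add(15, Mul(-1, -19)) = Add(15, 19) = 34)
Add(Function('p')(-9), Function('G')(-44)) = Add(34, Rational(-27, 4)) = Rational(109, 4)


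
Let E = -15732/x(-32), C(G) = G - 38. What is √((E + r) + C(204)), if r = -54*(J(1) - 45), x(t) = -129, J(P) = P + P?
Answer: 2*√1206451/43 ≈ 51.088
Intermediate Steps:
J(P) = 2*P
C(G) = -38 + G
r = 2322 (r = -54*(2*1 - 45) = -54*(2 - 45) = -54*(-43) = 2322)
E = 5244/43 (E = -15732/(-129) = -15732*(-1/129) = 5244/43 ≈ 121.95)
√((E + r) + C(204)) = √((5244/43 + 2322) + (-38 + 204)) = √(105090/43 + 166) = √(112228/43) = 2*√1206451/43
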